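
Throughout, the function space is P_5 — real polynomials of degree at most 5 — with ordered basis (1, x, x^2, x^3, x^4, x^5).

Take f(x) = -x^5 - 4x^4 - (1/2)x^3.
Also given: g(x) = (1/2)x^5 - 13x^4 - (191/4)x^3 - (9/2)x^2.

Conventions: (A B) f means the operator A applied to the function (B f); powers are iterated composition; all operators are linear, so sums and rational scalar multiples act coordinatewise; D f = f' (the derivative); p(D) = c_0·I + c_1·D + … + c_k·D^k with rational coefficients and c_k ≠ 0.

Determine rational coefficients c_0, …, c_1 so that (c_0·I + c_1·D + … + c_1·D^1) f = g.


D^0 f = -x^5 - 4x^4 - (1/2)x^3
D^1 f = -5x^4 - 16x^3 - (3/2)x^2
matching coefficients of g against c_0 f + c_1 Df + … from the top degree down determines the c_i
solution: c_0 = -1/2, c_1 = 3

c_0 = -1/2, c_1 = 3


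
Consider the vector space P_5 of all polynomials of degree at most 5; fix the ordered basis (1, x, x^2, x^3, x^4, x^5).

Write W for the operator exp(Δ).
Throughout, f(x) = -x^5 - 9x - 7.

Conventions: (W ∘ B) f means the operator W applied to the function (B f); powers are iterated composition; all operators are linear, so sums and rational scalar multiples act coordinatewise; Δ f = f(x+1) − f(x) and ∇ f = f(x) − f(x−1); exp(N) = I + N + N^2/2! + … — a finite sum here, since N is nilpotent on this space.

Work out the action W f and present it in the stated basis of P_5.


order-1 term: -5x^4 - 10x^3 - 10x^2 - 5x - 10
order-2 term: -10x^3 - 30x^2 - 35x - 15
order-3 term: -10x^2 - 30x - 25
order-4 term: -5x - 10
order-5 term: -1
the series for exp(Δ) f terminates at order 5
exp(Δ) f = -x^5 - 5x^4 - 20x^3 - 50x^2 - 84x - 68

the result is g(x) = -x^5 - 5x^4 - 20x^3 - 50x^2 - 84x - 68


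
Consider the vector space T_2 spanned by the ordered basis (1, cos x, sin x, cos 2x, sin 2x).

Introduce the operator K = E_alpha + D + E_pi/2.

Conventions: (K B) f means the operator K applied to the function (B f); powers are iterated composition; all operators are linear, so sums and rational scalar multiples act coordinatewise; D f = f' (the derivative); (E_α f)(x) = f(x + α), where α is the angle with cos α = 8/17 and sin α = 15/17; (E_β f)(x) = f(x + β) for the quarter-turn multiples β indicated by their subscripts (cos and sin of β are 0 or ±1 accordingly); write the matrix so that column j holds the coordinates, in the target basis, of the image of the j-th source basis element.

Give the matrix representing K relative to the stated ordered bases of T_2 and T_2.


image of 1: 2
image of cos x: (8/17)cos x - (49/17)sin x
image of sin x: (49/17)cos x + (8/17)sin x
image of cos 2x: -(450/289)cos 2x - (818/289)sin 2x
image of sin 2x: (818/289)cos 2x - (450/289)sin 2x
each image's coordinates form column j of the matrix

the matrix is [[2, 0, 0, 0, 0]; [0, 8/17, 49/17, 0, 0]; [0, -49/17, 8/17, 0, 0]; [0, 0, 0, -450/289, 818/289]; [0, 0, 0, -818/289, -450/289]] (rows listed top to bottom)


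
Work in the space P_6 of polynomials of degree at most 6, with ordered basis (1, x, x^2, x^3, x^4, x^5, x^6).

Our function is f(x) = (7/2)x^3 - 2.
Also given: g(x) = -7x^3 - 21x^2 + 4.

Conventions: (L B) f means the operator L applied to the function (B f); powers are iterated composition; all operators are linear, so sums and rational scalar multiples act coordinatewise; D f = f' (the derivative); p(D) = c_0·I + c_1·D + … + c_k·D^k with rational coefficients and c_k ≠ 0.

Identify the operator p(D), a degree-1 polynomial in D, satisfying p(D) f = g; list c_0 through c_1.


D^0 f = (7/2)x^3 - 2
D^1 f = (21/2)x^2
matching coefficients of g against c_0 f + c_1 Df + … from the top degree down determines the c_i
solution: c_0 = -2, c_1 = -2

c_0 = -2, c_1 = -2


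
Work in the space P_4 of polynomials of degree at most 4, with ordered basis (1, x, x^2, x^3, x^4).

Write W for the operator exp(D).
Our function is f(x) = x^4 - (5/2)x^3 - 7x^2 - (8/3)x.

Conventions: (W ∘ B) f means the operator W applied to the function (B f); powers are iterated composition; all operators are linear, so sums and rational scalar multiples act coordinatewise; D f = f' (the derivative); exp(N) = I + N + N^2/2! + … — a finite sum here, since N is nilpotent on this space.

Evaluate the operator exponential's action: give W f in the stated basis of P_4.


g(x) = x^4 + (3/2)x^3 - (17/2)x^2 - (121/6)x - 67/6

order-1 term: 4x^3 - (15/2)x^2 - 14x - 8/3
order-2 term: 6x^2 - (15/2)x - 7
order-3 term: 4x - 5/2
order-4 term: 1
the series for exp(D) f terminates at order 4
exp(D) f = x^4 + (3/2)x^3 - (17/2)x^2 - (121/6)x - 67/6


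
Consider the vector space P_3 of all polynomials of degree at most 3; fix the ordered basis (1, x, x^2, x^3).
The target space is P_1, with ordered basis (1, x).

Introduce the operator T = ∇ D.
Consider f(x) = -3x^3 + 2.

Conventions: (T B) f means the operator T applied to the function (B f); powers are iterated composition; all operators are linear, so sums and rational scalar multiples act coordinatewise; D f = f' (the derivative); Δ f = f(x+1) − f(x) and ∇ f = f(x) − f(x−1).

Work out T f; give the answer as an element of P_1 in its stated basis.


D f = -9x^2
∇ D f = -18x + 9

g(x) = -18x + 9


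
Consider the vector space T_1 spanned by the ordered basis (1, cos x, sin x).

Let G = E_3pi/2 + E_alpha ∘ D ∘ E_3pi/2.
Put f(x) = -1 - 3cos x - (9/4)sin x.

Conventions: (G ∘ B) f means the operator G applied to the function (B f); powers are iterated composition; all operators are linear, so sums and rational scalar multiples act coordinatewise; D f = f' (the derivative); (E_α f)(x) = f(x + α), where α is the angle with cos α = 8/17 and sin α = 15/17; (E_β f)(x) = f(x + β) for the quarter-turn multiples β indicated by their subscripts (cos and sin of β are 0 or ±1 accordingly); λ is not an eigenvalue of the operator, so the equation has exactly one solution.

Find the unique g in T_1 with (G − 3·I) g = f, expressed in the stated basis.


write g with unknown coordinates in the stated basis and equate coefficients in (G − 3·I) g = f
solving from the highest basis element down gives g = 1/2 + (249/218)cos x + (411/436)sin x
check: G g = 1/2 + (93/218)cos x + (63/109)sin x
so G g − 3·g = -1 - 3cos x - (9/4)sin x = f ✓

g(x) = 1/2 + (249/218)cos x + (411/436)sin x


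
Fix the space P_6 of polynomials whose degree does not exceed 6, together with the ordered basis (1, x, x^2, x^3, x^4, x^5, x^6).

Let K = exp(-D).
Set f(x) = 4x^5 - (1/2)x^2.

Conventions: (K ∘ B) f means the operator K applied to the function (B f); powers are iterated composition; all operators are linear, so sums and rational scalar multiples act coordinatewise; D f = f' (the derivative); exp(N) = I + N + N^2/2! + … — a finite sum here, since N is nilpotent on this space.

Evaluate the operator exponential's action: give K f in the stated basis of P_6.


order-1 term: -20x^4 + x
order-2 term: 40x^3 - 1/2
order-3 term: -40x^2
order-4 term: 20x
order-5 term: -4
the series for exp(-D) f terminates at order 5
exp(-D) f = 4x^5 - 20x^4 + 40x^3 - (81/2)x^2 + 21x - 9/2

the image equals g(x) = 4x^5 - 20x^4 + 40x^3 - (81/2)x^2 + 21x - 9/2


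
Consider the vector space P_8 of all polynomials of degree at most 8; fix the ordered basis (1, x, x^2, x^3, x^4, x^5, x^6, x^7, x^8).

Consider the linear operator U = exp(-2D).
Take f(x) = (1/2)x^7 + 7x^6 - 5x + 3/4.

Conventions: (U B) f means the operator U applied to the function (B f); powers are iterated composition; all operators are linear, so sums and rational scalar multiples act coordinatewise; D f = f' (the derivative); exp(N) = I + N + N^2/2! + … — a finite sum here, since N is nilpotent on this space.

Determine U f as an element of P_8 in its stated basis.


g(x) = (1/2)x^7 - 42x^5 + 280x^4 - 840x^3 + 1344x^2 - 1125x + 1579/4

order-1 term: -7x^6 - 84x^5 + 10
order-2 term: 42x^5 + 420x^4
order-3 term: -140x^4 - 1120x^3
order-4 term: 280x^3 + 1680x^2
order-5 term: -336x^2 - 1344x
order-6 term: 224x + 448
order-7 term: -64
the series for exp(-2D) f terminates at order 7
exp(-2D) f = (1/2)x^7 - 42x^5 + 280x^4 - 840x^3 + 1344x^2 - 1125x + 1579/4


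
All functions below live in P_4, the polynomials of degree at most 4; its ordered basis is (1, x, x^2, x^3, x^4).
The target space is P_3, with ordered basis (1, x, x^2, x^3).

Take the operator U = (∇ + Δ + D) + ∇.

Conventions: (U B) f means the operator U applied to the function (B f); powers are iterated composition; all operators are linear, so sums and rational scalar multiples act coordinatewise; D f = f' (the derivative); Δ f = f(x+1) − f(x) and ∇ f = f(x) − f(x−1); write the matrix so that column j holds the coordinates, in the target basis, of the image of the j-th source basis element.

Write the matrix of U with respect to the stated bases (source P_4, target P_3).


image of 1: 0
image of x: 4
image of x^2: 8x - 1
image of x^3: 12x^2 - 3x + 3
image of x^4: 16x^3 - 6x^2 + 12x - 1
each image's coordinates form column j of the matrix

the matrix is [[0, 4, -1, 3, -1]; [0, 0, 8, -3, 12]; [0, 0, 0, 12, -6]; [0, 0, 0, 0, 16]] (rows listed top to bottom)


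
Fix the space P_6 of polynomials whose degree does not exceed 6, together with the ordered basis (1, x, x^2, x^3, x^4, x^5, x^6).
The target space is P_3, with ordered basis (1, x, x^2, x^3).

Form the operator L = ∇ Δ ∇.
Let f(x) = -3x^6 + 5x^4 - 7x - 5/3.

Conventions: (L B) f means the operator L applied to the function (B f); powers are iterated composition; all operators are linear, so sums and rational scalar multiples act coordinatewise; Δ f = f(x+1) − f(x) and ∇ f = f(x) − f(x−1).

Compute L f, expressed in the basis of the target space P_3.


∇ f = -18x^5 + 45x^4 - 40x^3 + 15x^2 + 2x - 9
Δ ∇ f = -90x^4 - 30x^2 + 4
∇ Δ ∇ f = -360x^3 + 540x^2 - 420x + 120

g(x) = -360x^3 + 540x^2 - 420x + 120


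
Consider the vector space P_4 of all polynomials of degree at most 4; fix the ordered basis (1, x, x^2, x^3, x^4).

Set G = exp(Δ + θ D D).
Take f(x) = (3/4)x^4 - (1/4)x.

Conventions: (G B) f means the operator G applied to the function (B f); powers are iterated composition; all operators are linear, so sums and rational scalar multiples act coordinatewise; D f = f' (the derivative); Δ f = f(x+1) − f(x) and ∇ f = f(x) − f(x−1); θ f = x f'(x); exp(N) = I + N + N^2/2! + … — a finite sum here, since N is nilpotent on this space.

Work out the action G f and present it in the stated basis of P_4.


order-1 term: 3x^3 + (45/2)x^2 + 3x + 1/2
order-2 term: (9/2)x^2 + 36x + 57/4
order-3 term: 3x + 27/2
order-4 term: 3/4
the series for exp(Δ + θ D D) f terminates at order 4
exp(Δ + θ D D) f = (3/4)x^4 + 3x^3 + 27x^2 + (167/4)x + 29

the result is g(x) = (3/4)x^4 + 3x^3 + 27x^2 + (167/4)x + 29


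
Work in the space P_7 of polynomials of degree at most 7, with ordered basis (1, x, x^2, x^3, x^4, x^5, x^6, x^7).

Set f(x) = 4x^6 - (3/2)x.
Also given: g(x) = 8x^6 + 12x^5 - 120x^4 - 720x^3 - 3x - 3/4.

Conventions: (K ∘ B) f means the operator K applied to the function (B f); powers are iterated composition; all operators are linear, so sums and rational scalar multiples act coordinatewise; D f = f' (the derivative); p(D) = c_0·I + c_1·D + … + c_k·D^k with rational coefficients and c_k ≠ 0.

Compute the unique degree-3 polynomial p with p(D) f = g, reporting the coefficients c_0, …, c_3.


p(D) = 2·I + (1/2)·D − D^2 − (3/2)·D^3, i.e. c_0 = 2, c_1 = 1/2, c_2 = -1, c_3 = -3/2

D^0 f = 4x^6 - (3/2)x
D^1 f = 24x^5 - 3/2
D^2 f = 120x^4
D^3 f = 480x^3
matching coefficients of g against c_0 f + c_1 Df + … from the top degree down determines the c_i
solution: c_0 = 2, c_1 = 1/2, c_2 = -1, c_3 = -3/2


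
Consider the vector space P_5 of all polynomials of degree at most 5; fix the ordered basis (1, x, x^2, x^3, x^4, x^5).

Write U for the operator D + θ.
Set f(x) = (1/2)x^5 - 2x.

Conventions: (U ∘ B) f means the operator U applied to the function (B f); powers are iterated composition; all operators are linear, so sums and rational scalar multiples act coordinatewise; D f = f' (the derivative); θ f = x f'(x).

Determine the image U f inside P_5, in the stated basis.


the image equals g(x) = (5/2)x^5 + (5/2)x^4 - 2x - 2

D f = (5/2)x^4 - 2
θ f = (5/2)x^5 - 2x
(D + θ) f = (5/2)x^5 + (5/2)x^4 - 2x - 2


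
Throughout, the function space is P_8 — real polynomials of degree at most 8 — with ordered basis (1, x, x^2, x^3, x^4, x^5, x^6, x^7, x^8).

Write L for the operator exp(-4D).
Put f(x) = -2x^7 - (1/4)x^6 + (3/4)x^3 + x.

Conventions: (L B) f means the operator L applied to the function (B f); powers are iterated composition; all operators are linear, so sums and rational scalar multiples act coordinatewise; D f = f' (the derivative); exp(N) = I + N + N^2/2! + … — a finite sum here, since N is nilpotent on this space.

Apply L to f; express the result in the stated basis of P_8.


the image equals g(x) = -2x^7 + (223/4)x^6 - 666x^5 + 4420x^4 - (70397/4)x^3 + 42039x^2 - 55771x + 31692

order-1 term: 56x^6 + 6x^5 - 9x^2 - 4
order-2 term: -672x^5 - 60x^4 + 36x
order-3 term: 4480x^4 + 320x^3 - 48
order-4 term: -17920x^3 - 960x^2
order-5 term: 43008x^2 + 1536x
order-6 term: -57344x - 1024
order-7 term: 32768
the series for exp(-4D) f terminates at order 7
exp(-4D) f = -2x^7 + (223/4)x^6 - 666x^5 + 4420x^4 - (70397/4)x^3 + 42039x^2 - 55771x + 31692


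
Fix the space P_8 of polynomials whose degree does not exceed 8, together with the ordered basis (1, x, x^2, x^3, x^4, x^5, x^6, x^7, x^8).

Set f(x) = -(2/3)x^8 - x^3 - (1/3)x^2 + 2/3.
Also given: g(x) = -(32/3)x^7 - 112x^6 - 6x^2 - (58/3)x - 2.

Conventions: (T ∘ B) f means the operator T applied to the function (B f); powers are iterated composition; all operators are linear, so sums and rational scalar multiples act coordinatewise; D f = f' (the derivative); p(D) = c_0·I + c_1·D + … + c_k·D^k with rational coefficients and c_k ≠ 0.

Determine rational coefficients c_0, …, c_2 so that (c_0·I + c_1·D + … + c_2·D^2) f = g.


D^0 f = -(2/3)x^8 - x^3 - (1/3)x^2 + 2/3
D^1 f = -(16/3)x^7 - 3x^2 - (2/3)x
D^2 f = -(112/3)x^6 - 6x - 2/3
matching coefficients of g against c_0 f + c_1 Df + … from the top degree down determines the c_i
solution: c_0 = 0, c_1 = 2, c_2 = 3

c_0 = 0, c_1 = 2, c_2 = 3


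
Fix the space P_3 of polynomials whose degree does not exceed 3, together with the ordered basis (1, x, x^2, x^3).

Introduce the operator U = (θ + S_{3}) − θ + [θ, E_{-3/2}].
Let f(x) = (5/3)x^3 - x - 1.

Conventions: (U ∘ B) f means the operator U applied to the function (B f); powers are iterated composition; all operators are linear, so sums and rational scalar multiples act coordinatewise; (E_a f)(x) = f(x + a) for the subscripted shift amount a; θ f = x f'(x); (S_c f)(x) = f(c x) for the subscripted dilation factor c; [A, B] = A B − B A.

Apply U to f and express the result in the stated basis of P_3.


θ f = 5x^3 - x
S_{3} f = 45x^3 - 3x - 1
(θ + S_{3}) f = 50x^3 - 4x - 1
θ f = 5x^3 - x
(-θ) f = -5x^3 + x
E_{-3/2} f = (5/3)x^3 - (15/2)x^2 + (41/4)x - 41/8
θ E_{-3/2} f = 5x^3 - 15x^2 + (41/4)x
θ f = 5x^3 - x
E_{-3/2} θ f = 5x^3 - (45/2)x^2 + (131/4)x - 123/8
[θ, E_{-3/2}] f = (15/2)x^2 - (45/2)x + 123/8
((θ + S_{3}) − θ + [θ, E_{-3/2}]) f = 45x^3 + (15/2)x^2 - (51/2)x + 115/8

the result is g(x) = 45x^3 + (15/2)x^2 - (51/2)x + 115/8


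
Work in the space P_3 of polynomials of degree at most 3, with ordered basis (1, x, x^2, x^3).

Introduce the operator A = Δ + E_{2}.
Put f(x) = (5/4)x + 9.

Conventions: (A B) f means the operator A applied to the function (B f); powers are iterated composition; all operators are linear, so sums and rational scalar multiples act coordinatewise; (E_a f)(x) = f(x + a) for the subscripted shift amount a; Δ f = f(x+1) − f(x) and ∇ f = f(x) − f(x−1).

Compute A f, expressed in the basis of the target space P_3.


g(x) = (5/4)x + 51/4

Δ f = 5/4
E_{2} f = (5/4)x + 23/2
(Δ + E_{2}) f = (5/4)x + 51/4


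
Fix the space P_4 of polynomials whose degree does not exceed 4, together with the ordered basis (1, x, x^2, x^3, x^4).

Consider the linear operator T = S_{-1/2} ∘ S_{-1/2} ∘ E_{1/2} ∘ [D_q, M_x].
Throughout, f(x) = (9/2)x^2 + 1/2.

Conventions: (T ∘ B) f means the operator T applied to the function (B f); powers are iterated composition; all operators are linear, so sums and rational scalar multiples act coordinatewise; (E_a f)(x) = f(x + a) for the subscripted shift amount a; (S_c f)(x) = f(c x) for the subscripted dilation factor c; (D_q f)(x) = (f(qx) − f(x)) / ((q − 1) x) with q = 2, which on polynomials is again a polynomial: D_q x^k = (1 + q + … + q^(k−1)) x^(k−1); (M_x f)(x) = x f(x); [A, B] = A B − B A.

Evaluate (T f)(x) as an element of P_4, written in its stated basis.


M_x f = (9/2)x^3 + (1/2)x
D_q M_x f = (63/2)x^2 + 1/2
D_q f = (27/2)x
M_x D_q f = (27/2)x^2
[D_q, M_x] f = 18x^2 + 1/2
E_{1/2} [D_q, M_x] f = 18x^2 + 18x + 5
S_{-1/2} (E_{1/2} ∘ [D_q, M_x]) f = (9/2)x^2 - 9x + 5
S_{-1/2} S_{-1/2} (E_{1/2} ∘ [D_q, M_x]) f = (9/8)x^2 + (9/2)x + 5

the image equals g(x) = (9/8)x^2 + (9/2)x + 5


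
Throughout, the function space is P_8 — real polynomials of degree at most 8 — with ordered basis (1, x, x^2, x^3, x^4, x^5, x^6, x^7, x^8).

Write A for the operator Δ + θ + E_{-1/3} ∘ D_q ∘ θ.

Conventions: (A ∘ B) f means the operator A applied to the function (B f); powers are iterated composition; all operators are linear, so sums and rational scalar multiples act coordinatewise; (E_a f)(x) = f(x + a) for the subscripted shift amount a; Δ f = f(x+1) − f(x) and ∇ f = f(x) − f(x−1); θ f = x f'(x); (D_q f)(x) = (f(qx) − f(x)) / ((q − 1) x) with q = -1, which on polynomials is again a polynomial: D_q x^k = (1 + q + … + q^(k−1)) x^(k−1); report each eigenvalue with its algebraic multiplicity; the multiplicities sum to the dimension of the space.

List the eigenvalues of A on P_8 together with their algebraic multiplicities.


image of 1: 0
image of x: x + 2
image of x^2: 2x^2 + 2x + 1
image of x^3: 3x^3 + 6x^2 + x + 4/3
image of x^4: 4x^4 + 4x^3 + 6x^2 + 4x + 1
image of x^5: 5x^5 + 10x^4 + (10/3)x^3 + (40/3)x^2 + (115/27)x + 86/81
image of x^6: 6x^6 + 6x^5 + 15x^4 + 20x^3 + 15x^2 + 6x + 1
image of x^7: 7x^7 + 14x^6 + 7x^5 + (140/3)x^4 + (805/27)x^3 + (602/27)x^2 + (553/81)x + 736/729
image of x^8: 8x^8 + 8x^7 + 28x^6 + 56x^5 + 70x^4 + 56x^3 + 28x^2 + 8x + 1
the matrix is upper triangular; its diagonal is (0, 1, 2, 3, 4, 5, 6, 7, 8)
for a triangular matrix the eigenvalues are the diagonal entries, with algebraic multiplicity their repetition count

λ = 0 (multiplicity 1), λ = 1 (multiplicity 1), λ = 2 (multiplicity 1), λ = 3 (multiplicity 1), λ = 4 (multiplicity 1), λ = 5 (multiplicity 1), λ = 6 (multiplicity 1), λ = 7 (multiplicity 1), λ = 8 (multiplicity 1)


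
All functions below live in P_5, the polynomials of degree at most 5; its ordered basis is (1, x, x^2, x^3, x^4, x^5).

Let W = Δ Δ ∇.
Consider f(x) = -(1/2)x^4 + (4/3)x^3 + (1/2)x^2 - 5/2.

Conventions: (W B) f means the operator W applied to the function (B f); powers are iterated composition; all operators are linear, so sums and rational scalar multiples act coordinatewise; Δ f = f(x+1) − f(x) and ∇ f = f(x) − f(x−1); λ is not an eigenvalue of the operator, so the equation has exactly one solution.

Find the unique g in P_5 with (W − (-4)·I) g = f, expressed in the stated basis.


write g with unknown coordinates in the stated basis and equate coefficients in (W − (-4)·I) g = f
solving from the highest basis element down gives g = -(1/8)x^4 + (1/3)x^3 + (1/8)x^2 + (3/4)x - 3/4
check: W g = -3x + 1/2
so W g − (-4)·g = -(1/2)x^4 + (4/3)x^3 + (1/2)x^2 - 5/2 = f ✓

g(x) = -(1/8)x^4 + (1/3)x^3 + (1/8)x^2 + (3/4)x - 3/4


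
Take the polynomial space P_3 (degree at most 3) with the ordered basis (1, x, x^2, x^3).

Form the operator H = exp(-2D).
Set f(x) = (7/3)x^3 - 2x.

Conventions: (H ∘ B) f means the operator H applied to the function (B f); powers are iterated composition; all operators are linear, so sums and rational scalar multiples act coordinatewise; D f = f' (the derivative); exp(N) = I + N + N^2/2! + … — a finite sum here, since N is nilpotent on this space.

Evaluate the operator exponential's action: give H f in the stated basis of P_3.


the image equals g(x) = (7/3)x^3 - 14x^2 + 26x - 44/3

order-1 term: -14x^2 + 4
order-2 term: 28x
order-3 term: -56/3
the series for exp(-2D) f terminates at order 3
exp(-2D) f = (7/3)x^3 - 14x^2 + 26x - 44/3


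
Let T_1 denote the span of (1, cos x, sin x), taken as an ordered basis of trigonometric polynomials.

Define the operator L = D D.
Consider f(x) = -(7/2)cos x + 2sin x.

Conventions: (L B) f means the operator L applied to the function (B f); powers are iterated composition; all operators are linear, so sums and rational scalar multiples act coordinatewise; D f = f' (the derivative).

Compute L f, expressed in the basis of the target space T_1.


the result is g(x) = (7/2)cos x - 2sin x

D f = 2cos x + (7/2)sin x
D D f = (7/2)cos x - 2sin x


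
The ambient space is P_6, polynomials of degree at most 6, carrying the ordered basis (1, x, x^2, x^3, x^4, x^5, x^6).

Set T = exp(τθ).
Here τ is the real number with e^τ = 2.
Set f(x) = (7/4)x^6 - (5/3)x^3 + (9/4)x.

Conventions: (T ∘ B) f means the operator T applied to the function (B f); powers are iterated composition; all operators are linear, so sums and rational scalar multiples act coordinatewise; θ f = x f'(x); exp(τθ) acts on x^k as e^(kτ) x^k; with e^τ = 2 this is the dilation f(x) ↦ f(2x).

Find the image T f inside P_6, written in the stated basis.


the image equals g(x) = 112x^6 - (40/3)x^3 + (9/2)x

exp(τθ) x^k = e^(kτ) x^k; with e^τ = 2 this sends x^k to 2^k x^k
x ↦ 2 x
x^3 ↦ 8 x^3
x^6 ↦ 64 x^6
applying this coordinatewise to f: exp(τθ) f = 112x^6 - (40/3)x^3 + (9/2)x


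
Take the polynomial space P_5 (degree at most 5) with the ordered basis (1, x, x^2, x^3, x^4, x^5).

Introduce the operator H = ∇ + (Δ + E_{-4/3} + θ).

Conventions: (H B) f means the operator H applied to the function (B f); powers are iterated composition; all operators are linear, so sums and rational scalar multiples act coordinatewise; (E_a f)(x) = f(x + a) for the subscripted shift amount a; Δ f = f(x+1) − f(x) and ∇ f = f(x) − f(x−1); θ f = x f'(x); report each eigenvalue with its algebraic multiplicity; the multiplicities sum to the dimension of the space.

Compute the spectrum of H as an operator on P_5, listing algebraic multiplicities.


image of 1: 1
image of x: 2x + 2/3
image of x^2: 3x^2 + (4/3)x + 16/9
image of x^3: 4x^3 + 2x^2 + (16/3)x - 10/27
image of x^4: 5x^4 + (8/3)x^3 + (32/3)x^2 - (40/27)x + 256/81
image of x^5: 6x^5 + (10/3)x^4 + (160/9)x^3 - (100/27)x^2 + (1280/81)x - 538/243
the matrix is upper triangular; its diagonal is (1, 2, 3, 4, 5, 6)
for a triangular matrix the eigenvalues are the diagonal entries, with algebraic multiplicity their repetition count

λ = 1 (multiplicity 1), λ = 2 (multiplicity 1), λ = 3 (multiplicity 1), λ = 4 (multiplicity 1), λ = 5 (multiplicity 1), λ = 6 (multiplicity 1)


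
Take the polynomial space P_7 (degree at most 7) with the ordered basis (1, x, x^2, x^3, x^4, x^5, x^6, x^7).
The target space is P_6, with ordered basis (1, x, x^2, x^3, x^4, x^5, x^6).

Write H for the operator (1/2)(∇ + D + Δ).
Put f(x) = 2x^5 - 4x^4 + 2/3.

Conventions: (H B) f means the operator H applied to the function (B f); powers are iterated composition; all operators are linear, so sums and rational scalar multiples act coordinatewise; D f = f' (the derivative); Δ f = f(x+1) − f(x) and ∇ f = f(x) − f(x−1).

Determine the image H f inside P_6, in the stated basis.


∇ f = 10x^4 - 36x^3 + 44x^2 - 26x + 6
D f = 10x^4 - 16x^3
Δ f = 10x^4 + 4x^3 - 4x^2 - 6x - 2
(∇ + D + Δ) f = 30x^4 - 48x^3 + 40x^2 - 32x + 4
((1/2)(∇ + D + Δ)) f = 15x^4 - 24x^3 + 20x^2 - 16x + 2

g(x) = 15x^4 - 24x^3 + 20x^2 - 16x + 2


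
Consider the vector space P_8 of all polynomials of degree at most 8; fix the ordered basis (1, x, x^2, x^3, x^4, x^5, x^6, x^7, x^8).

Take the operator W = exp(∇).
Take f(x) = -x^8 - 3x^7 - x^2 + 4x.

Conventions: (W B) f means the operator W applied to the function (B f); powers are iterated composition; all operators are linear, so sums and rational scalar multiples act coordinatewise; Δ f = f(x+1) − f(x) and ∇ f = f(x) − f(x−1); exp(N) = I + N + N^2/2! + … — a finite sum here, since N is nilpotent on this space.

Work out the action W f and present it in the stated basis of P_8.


order-1 term: -8x^7 + 7x^6 + 7x^5 - 35x^4 + 49x^3 - 35x^2 + 11x + 3
order-2 term: -28x^6 + 105x^5 - 175x^4 + 105x^3 + 77x^2 - 147x + 61
order-3 term: -56x^5 + 315x^4 - 770x^3 + 945x^2 - 518x + 63
order-4 term: -70x^4 + 455x^3 - 1190x^2 + 1435x - 651
order-5 term: -56x^3 + 357x^2 - 805x + 630
order-6 term: -28x^2 + 147x - 203
order-7 term: -8x + 25
order-8 term: -1
the series for exp(∇) f terminates at order 8
exp(∇) f = -x^8 - 11x^7 - 21x^6 + 56x^5 + 35x^4 - 217x^3 + 125x^2 + 119x - 73

g(x) = -x^8 - 11x^7 - 21x^6 + 56x^5 + 35x^4 - 217x^3 + 125x^2 + 119x - 73


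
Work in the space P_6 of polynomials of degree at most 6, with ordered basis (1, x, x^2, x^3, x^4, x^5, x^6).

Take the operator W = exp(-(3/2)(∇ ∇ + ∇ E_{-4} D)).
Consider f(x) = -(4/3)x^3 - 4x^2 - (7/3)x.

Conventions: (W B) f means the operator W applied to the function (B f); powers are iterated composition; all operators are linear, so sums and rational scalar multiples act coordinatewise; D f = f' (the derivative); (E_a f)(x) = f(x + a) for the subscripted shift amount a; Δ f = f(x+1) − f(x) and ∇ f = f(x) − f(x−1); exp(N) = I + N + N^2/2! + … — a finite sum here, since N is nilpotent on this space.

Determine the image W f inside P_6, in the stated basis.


g(x) = -(4/3)x^3 - 4x^2 + (65/3)x - 42

order-1 term: 24x - 42
the series for exp(-(3/2)(∇ ∇ + ∇ E_{-4} D)) f terminates at order 1
exp(-(3/2)(∇ ∇ + ∇ E_{-4} D)) f = -(4/3)x^3 - 4x^2 + (65/3)x - 42


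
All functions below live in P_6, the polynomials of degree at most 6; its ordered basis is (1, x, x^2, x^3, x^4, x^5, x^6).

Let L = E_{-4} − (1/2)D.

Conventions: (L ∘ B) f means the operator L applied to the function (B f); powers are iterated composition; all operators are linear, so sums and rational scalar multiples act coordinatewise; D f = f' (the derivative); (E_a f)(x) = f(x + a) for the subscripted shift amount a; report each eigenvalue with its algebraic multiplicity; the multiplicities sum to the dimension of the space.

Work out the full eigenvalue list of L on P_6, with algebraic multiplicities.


image of 1: 1
image of x: x - 9/2
image of x^2: x^2 - 9x + 16
image of x^3: x^3 - (27/2)x^2 + 48x - 64
image of x^4: x^4 - 18x^3 + 96x^2 - 256x + 256
image of x^5: x^5 - (45/2)x^4 + 160x^3 - 640x^2 + 1280x - 1024
image of x^6: x^6 - 27x^5 + 240x^4 - 1280x^3 + 3840x^2 - 6144x + 4096
the matrix is upper triangular; its diagonal is (1, 1, 1, 1, 1, 1, 1)
for a triangular matrix the eigenvalues are the diagonal entries, with algebraic multiplicity their repetition count

λ = 1 (multiplicity 7)


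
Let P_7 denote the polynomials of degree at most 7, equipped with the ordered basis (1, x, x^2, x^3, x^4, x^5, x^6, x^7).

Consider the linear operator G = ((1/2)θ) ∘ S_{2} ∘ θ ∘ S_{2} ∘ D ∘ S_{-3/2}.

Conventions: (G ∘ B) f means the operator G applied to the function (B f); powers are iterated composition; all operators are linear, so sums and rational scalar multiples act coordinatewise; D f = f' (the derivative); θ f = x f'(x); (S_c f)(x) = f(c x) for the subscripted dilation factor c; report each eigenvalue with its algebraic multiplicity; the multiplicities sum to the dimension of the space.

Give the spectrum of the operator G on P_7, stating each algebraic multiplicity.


λ = 0 (multiplicity 8)

image of 1: 0
image of x: 0
image of x^2: 9x
image of x^3: -324x^2
image of x^4: 5832x^3
image of x^5: -77760x^4
image of x^6: 874800x^5
image of x^7: -8817984x^6
the matrix is upper triangular; its diagonal is (0, 0, 0, 0, 0, 0, 0, 0)
for a triangular matrix the eigenvalues are the diagonal entries, with algebraic multiplicity their repetition count


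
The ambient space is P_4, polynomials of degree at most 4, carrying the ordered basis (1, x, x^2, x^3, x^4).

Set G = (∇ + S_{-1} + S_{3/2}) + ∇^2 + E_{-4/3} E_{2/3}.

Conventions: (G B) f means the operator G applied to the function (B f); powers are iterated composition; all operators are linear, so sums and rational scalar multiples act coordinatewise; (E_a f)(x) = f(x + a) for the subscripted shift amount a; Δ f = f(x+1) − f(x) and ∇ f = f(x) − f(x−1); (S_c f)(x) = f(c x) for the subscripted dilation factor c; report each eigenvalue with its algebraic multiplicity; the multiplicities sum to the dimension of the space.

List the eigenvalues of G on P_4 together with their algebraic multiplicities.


λ = 3/2 (multiplicity 1), λ = 3 (multiplicity 1), λ = 27/8 (multiplicity 1), λ = 17/4 (multiplicity 1), λ = 113/16 (multiplicity 1)

image of 1: 3
image of x: (3/2)x + 1/3
image of x^2: (17/4)x^2 + (2/3)x + 13/9
image of x^3: (27/8)x^3 + x^2 + (13/3)x - 143/27
image of x^4: (113/16)x^4 + (4/3)x^3 + (26/3)x^2 - (572/27)x + 1069/81
the matrix is upper triangular; its diagonal is (3, 3/2, 17/4, 27/8, 113/16)
for a triangular matrix the eigenvalues are the diagonal entries, with algebraic multiplicity their repetition count


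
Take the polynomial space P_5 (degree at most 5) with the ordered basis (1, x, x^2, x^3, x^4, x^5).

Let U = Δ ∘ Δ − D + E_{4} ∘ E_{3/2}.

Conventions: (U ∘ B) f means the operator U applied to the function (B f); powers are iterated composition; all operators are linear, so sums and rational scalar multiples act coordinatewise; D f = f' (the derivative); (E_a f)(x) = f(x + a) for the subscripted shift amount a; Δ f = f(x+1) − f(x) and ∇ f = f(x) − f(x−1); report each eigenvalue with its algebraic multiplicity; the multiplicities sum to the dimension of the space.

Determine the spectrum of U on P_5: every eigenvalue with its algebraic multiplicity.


λ = 1 (multiplicity 6)

image of 1: 1
image of x: x + 9/2
image of x^2: x^2 + 9x + 129/4
image of x^3: x^3 + (27/2)x^2 + (387/4)x + 1379/8
image of x^4: x^4 + 18x^3 + (387/2)x^2 + (1379/2)x + 14865/16
image of x^5: x^5 + (45/2)x^4 + (645/2)x^3 + (6895/4)x^2 + (74325/16)x + 162011/32
the matrix is upper triangular; its diagonal is (1, 1, 1, 1, 1, 1)
for a triangular matrix the eigenvalues are the diagonal entries, with algebraic multiplicity their repetition count


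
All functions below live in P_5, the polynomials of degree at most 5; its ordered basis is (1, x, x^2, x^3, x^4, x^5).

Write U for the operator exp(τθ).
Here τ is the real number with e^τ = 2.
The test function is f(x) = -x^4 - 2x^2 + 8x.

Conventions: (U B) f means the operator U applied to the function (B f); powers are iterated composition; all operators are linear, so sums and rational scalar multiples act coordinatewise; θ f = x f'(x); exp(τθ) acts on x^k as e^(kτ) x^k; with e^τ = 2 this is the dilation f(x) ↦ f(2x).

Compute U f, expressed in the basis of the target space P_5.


exp(τθ) x^k = e^(kτ) x^k; with e^τ = 2 this sends x^k to 2^k x^k
x ↦ 2 x
x^2 ↦ 4 x^2
x^4 ↦ 16 x^4
applying this coordinatewise to f: exp(τθ) f = -16x^4 - 8x^2 + 16x

g(x) = -16x^4 - 8x^2 + 16x


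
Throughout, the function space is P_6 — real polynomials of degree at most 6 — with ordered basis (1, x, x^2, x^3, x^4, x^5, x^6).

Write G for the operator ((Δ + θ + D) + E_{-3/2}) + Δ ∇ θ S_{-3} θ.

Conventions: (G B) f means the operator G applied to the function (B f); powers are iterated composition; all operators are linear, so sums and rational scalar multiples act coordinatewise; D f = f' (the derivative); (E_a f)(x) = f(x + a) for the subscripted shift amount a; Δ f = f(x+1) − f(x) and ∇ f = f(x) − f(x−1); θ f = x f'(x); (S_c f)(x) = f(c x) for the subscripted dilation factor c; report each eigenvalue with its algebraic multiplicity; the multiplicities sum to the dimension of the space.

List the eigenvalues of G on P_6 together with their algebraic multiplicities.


image of 1: 1
image of x: 2x + 1/2
image of x^2: 3x^2 + x + 301/4
image of x^3: 4x^3 + (3/2)x^2 - (5793/4)x - 19/8
image of x^4: 5x^4 + 2x^3 + (31143/2)x^2 - (19/2)x + 41569/16
image of x^5: 6x^5 + (5/2)x^4 - (242935/2)x^3 - (95/4)x^2 - (971515/16)x - 211/32
image of x^6: 7x^6 + 3x^5 + (3149475/4)x^4 - (95/2)x^3 + (12598575/16)x^2 - (633/16)x + 3360025/64
the matrix is upper triangular; its diagonal is (1, 2, 3, 4, 5, 6, 7)
for a triangular matrix the eigenvalues are the diagonal entries, with algebraic multiplicity their repetition count

λ = 1 (multiplicity 1), λ = 2 (multiplicity 1), λ = 3 (multiplicity 1), λ = 4 (multiplicity 1), λ = 5 (multiplicity 1), λ = 6 (multiplicity 1), λ = 7 (multiplicity 1)


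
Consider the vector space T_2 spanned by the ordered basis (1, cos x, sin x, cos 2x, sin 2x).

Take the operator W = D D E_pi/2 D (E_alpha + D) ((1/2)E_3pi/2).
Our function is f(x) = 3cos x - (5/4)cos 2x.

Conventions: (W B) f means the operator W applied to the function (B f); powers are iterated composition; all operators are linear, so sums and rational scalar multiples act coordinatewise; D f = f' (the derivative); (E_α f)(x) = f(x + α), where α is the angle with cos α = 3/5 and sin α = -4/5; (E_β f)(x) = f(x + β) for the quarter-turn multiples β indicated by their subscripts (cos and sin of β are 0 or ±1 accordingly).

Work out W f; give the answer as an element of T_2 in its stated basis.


E_3pi/2 f = 3sin x + (5/4)cos 2x
((1/2)E_3pi/2) f = (3/2)sin x + (5/8)cos 2x
E_alpha ((1/2)E_3pi/2) f = -(6/5)cos x + (9/10)sin x - (7/40)cos 2x + (3/5)sin 2x
D ((1/2)E_3pi/2) f = (3/2)cos x - (5/4)sin 2x
(E_alpha + D) ((1/2)E_3pi/2) f = (3/10)cos x + (9/10)sin x - (7/40)cos 2x - (13/20)sin 2x
D (E_alpha + D) ((1/2)E_3pi/2) f = (9/10)cos x - (3/10)sin x - (13/10)cos 2x + (7/20)sin 2x
E_pi/2 D (E_alpha + D) ((1/2)E_3pi/2) f = -(3/10)cos x - (9/10)sin x + (13/10)cos 2x - (7/20)sin 2x
D E_pi/2 D (E_alpha + D) ((1/2)E_3pi/2) f = -(9/10)cos x + (3/10)sin x - (7/10)cos 2x - (13/5)sin 2x
D (D E_pi/2 D (E_alpha + D) ((1/2)E_3pi/2)) f = (3/10)cos x + (9/10)sin x - (26/5)cos 2x + (7/5)sin 2x

the image equals g(x) = (3/10)cos x + (9/10)sin x - (26/5)cos 2x + (7/5)sin 2x


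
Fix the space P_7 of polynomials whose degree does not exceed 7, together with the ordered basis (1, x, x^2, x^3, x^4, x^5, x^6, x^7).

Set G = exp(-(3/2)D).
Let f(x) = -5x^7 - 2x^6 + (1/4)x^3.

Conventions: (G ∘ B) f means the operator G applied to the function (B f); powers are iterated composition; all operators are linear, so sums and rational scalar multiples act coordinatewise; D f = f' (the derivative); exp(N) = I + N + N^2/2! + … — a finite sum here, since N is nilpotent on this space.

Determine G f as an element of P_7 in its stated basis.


order-1 term: (105/2)x^6 + 18x^5 - (9/8)x^2
order-2 term: -(945/4)x^5 - (135/2)x^4 + (27/16)x
order-3 term: (4725/8)x^4 + 135x^3 - 27/32
order-4 term: -(14175/16)x^3 - (1215/8)x^2
order-5 term: (25515/32)x^2 + (729/8)x
order-6 term: -(25515/64)x - 729/32
order-7 term: 10935/128
the series for exp(-(3/2)D) f terminates at order 7
exp(-(3/2)D) f = -5x^7 + (101/2)x^6 - (873/4)x^5 + (4185/8)x^4 - (12011/16)x^3 + (20619/32)x^2 - (19575/64)x + 7911/128

the result is g(x) = -5x^7 + (101/2)x^6 - (873/4)x^5 + (4185/8)x^4 - (12011/16)x^3 + (20619/32)x^2 - (19575/64)x + 7911/128


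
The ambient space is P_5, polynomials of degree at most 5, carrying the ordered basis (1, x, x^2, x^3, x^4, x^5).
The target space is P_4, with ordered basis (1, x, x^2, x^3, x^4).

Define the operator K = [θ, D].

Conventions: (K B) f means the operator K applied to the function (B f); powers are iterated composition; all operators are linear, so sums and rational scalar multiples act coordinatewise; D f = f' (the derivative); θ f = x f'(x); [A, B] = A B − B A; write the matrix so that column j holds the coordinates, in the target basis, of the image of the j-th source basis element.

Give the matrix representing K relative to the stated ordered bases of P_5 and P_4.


the matrix is [[0, -1, 0, 0, 0, 0]; [0, 0, -2, 0, 0, 0]; [0, 0, 0, -3, 0, 0]; [0, 0, 0, 0, -4, 0]; [0, 0, 0, 0, 0, -5]] (rows listed top to bottom)

image of 1: 0
image of x: -1
image of x^2: -2x
image of x^3: -3x^2
image of x^4: -4x^3
image of x^5: -5x^4
each image's coordinates form column j of the matrix


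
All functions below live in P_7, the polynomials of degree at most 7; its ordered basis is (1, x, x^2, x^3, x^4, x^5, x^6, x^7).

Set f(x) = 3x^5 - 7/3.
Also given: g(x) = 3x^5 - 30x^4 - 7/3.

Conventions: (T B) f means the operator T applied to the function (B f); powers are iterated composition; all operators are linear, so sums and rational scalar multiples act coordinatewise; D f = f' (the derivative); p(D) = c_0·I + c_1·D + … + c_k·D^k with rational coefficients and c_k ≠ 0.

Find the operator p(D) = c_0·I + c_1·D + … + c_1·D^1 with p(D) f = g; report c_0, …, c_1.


D^0 f = 3x^5 - 7/3
D^1 f = 15x^4
matching coefficients of g against c_0 f + c_1 Df + … from the top degree down determines the c_i
solution: c_0 = 1, c_1 = -2

p(D) = I − 2·D, i.e. c_0 = 1, c_1 = -2


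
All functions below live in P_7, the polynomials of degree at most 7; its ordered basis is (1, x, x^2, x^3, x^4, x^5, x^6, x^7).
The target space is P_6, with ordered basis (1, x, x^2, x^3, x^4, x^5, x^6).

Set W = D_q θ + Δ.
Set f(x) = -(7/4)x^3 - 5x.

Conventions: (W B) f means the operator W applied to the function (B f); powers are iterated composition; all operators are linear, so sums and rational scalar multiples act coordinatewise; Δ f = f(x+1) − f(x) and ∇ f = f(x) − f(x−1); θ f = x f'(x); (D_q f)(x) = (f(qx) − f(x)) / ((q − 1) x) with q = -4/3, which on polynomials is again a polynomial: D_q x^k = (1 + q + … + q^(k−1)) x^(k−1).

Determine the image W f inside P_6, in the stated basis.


θ f = -(21/4)x^3 - 5x
D_q θ f = -(91/12)x^2 - 5
Δ f = -(21/4)x^2 - (21/4)x - 27/4
(D_q θ + Δ) f = -(77/6)x^2 - (21/4)x - 47/4

the image equals g(x) = -(77/6)x^2 - (21/4)x - 47/4


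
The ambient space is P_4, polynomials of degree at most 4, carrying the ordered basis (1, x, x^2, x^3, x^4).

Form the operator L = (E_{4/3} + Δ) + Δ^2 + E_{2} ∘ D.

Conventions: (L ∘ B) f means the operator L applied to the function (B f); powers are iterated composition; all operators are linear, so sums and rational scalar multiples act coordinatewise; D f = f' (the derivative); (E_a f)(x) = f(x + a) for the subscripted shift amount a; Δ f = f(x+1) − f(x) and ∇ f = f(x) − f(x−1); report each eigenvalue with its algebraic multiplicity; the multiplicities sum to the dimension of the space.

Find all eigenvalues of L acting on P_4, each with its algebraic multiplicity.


λ = 1 (multiplicity 5)

image of 1: 1
image of x: x + 10/3
image of x^2: x^2 + (20/3)x + 79/9
image of x^3: x^3 + 10x^2 + (79/3)x + 577/27
image of x^4: x^4 + (40/3)x^3 + (158/3)x^2 + (2308/27)x + 4063/81
the matrix is upper triangular; its diagonal is (1, 1, 1, 1, 1)
for a triangular matrix the eigenvalues are the diagonal entries, with algebraic multiplicity their repetition count


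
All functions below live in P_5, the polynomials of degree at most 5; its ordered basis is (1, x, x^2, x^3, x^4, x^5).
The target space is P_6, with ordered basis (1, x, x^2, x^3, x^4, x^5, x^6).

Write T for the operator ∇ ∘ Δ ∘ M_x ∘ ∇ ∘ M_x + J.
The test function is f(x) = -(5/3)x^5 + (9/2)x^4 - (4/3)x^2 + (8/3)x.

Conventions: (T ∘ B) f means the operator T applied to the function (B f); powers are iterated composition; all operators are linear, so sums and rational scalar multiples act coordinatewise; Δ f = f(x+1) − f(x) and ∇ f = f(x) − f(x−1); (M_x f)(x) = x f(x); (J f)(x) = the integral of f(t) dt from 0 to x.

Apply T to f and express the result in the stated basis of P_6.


M_x f = -(5/3)x^6 + (9/2)x^5 - (4/3)x^3 + (8/3)x^2
∇ M_x f = -10x^5 + (95/2)x^4 - (235/3)x^3 + 66x^2 - (139/6)x + 13/6
M_x ∇ M_x f = -10x^6 + (95/2)x^5 - (235/3)x^4 + 66x^3 - (139/6)x^2 + (13/6)x
Δ (M_x ∘ ∇ ∘ M_x) f = -60x^5 + (175/2)x^4 - (115/3)x^3 + 53x^2 + (95/6)x + 25/6
∇ Δ (M_x ∘ ∇ ∘ M_x) f = -300x^4 + 950x^3 - 1240x^2 + 871x - 223
J f = -(5/18)x^6 + (9/10)x^5 - (4/9)x^3 + (4/3)x^2
(∇ ∘ Δ ∘ M_x ∘ ∇ ∘ M_x + J) f = -(5/18)x^6 + (9/10)x^5 - 300x^4 + (8546/9)x^3 - (3716/3)x^2 + 871x - 223

g(x) = -(5/18)x^6 + (9/10)x^5 - 300x^4 + (8546/9)x^3 - (3716/3)x^2 + 871x - 223
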